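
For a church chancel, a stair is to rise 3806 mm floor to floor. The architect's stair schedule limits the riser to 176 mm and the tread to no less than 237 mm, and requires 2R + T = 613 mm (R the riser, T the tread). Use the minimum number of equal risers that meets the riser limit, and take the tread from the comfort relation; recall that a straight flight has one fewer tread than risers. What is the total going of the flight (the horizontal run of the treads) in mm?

5607 mm

At most 176 each: 3806/176 = 21.62, giving 22 risers.
Riser R = 3806 / 22 = 173 mm, within the 176 mm limit.
From 2R + T = 613: T = 613 − 346 = 267 mm.
Going = (22 − 1) × 267 = 5607 mm.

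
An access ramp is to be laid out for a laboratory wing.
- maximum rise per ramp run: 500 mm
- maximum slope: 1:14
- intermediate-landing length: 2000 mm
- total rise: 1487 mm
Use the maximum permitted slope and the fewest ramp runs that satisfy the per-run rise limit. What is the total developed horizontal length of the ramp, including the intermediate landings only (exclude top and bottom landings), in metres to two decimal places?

24.82 m

1487 / 500 = 2.974 → round up to 3 ramp runs. That means 2 intermediate landings.
Ramp run (horizontal) at 1:14: 1487 × 14 = 20818 mm.
Intermediate landings: 2 × 2000 = 4000 mm.
Developed length = 20818 + 4000 = 24818 mm.
= 24.82 m.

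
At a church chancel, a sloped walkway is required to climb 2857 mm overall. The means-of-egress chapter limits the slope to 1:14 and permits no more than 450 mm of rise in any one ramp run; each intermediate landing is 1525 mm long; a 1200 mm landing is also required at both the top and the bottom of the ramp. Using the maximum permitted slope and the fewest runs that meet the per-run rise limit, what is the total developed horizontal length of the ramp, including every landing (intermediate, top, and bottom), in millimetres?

51548 mm

2857 / 450 = 6.349 → round up to 7 ramp runs. That means 6 intermediate landings.
Ramp run (horizontal) at 1:14: 2857 × 14 = 39998 mm.
Intermediate landings: 6 × 1525 = 9150 mm.
Top and bottom landings: 2 × 1200 = 2400 mm.
Total = 39998 + 9150 + 2400 = 51548 mm.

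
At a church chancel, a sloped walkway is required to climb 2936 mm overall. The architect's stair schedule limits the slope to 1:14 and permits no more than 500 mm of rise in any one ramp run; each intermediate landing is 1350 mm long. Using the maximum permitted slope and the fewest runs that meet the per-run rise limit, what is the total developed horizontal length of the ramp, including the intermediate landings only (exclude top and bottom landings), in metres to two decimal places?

47.85 m

⌈2936/500⌉ = 6 ramp runs. That means 5 intermediate landings.
Ramp run (horizontal) at 1:14: 2936 × 14 = 41104 mm.
Intermediate landings: 5 × 1350 = 6750 mm.
Developed length = 41104 + 6750 = 47854 mm.
= 47.85 m.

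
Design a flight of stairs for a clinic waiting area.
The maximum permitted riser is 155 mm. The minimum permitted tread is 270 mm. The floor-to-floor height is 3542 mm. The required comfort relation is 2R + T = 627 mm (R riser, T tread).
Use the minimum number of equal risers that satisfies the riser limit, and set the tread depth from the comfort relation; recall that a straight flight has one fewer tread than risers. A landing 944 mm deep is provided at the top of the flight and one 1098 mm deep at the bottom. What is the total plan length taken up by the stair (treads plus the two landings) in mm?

At most 155 each: 3542/155 = 22.85, giving 23 risers.
Riser R = 3542 / 23 = 154 mm, within the 155 mm limit.
T = 627 − 2·154 = 319 mm, which satisfies the 270 mm minimum.
Going = (23 − 1) × 319 = 7018 mm.
Add landings: 7018 + 944 + 1098 = 9060 mm.

9060 mm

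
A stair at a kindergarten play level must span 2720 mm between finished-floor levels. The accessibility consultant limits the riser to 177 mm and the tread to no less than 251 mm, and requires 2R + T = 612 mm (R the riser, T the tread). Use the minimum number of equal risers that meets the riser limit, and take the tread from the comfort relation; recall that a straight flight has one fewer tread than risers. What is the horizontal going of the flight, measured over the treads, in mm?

4080 mm

At most 177 each: 2720/177 = 15.37, giving 16 risers.
Each riser is 2720/16 = 170 mm (≤ 177 mm).
T = 612 − 2·170 = 272 mm, which satisfies the 251 mm minimum.
16 risers give 15 treads; going = 15 × 272 = 4080 mm.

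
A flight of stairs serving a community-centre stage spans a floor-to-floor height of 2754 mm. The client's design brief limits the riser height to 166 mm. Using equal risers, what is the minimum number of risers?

17 risers

2754 / 166 = 16.59, so 17 risers are needed.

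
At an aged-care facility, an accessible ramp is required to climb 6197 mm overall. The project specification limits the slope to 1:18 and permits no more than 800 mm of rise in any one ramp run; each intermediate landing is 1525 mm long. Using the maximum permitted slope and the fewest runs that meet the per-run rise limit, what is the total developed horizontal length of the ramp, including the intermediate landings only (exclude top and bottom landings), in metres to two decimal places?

122.22 m

6197 / 800 = 7.75, so 8 ramp runs are needed. That means 7 intermediate landings.
Horizontal run for 6197 mm of rise at 1:18 is 6197 × 18 = 111546 mm.
Intermediate landings: 7 × 1525 = 10675 mm.
Developed length = 111546 + 10675 = 122221 mm.
= 122.22 m.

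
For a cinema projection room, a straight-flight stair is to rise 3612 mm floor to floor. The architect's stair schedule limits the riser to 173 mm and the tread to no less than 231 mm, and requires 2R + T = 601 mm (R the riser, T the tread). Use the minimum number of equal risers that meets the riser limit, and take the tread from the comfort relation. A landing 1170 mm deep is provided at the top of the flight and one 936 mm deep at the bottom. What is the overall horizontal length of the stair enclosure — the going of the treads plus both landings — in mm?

7246 mm

3612 / 173 = 20.879 → round up to 21 risers.
Each riser is 3612/21 = 172 mm (≤ 173 mm).
T = 601 − 2·172 = 257 mm, which satisfies the 231 mm minimum.
21 risers give 20 treads; going = 20 × 257 = 5140 mm.
Add landings: 5140 + 1170 + 936 = 7246 mm.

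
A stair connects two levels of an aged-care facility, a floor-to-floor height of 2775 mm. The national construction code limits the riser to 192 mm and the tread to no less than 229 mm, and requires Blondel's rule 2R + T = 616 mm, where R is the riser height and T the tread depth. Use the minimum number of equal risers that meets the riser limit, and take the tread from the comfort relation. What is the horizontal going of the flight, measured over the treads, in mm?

2775 / 192 = 14.45, so 15 risers are needed.
R = 2775 ÷ 15 = 185 mm.
T = 616 − 2·185 = 246 mm, which satisfies the 229 mm minimum.
Going = (15 − 1) × 246 = 3444 mm.

3444 mm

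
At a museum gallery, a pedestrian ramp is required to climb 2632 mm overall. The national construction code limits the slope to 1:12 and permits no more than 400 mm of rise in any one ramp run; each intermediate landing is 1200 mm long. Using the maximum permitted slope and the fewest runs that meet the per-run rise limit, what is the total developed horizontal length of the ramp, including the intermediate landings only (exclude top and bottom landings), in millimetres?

38784 mm

2632 / 400 = 6.580 → round up to 7 ramp runs. That means 6 intermediate landings.
Horizontal run for 2632 mm of rise at 1:12 is 2632 × 12 = 31584 mm.
Intermediate landings: 6 × 1200 = 7200 mm.
Total developed length = 31584 + 7200 = 38784 mm.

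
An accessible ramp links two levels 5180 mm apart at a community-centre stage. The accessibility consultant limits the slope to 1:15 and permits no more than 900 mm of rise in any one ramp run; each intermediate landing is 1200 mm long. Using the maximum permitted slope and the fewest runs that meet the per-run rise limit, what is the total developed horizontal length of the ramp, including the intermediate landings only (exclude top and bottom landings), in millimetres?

83700 mm

At most 900 each: 5180/900 = 5.76, giving 6 ramp runs. That means 5 intermediate landings.
Ramp run (horizontal) at 1:15: 5180 × 15 = 77700 mm.
5 intermediate landings contribute 5 × 1200 = 6000 mm.
Developed length = 77700 + 6000 = 83700 mm.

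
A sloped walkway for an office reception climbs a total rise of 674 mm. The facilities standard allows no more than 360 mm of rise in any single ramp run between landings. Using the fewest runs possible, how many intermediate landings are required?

674 / 360 = 1.87, so 2 ramp runs are needed.
2 runs are separated by 1 intermediate landings.

1 intermediate landings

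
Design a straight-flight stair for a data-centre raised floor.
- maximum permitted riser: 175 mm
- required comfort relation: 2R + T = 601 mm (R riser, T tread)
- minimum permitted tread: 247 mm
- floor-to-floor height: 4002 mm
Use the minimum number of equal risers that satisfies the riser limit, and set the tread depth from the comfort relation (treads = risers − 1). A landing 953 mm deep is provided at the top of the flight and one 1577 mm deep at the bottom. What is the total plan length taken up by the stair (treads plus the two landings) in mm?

At most 175 each: 4002/175 = 22.87, giving 23 risers.
R = 4002 ÷ 23 = 174 mm.
Tread T = 601 − 2 × 174 = 253 mm (≥ 247 mm).
23 risers give 22 treads; going = 22 × 253 = 5566 mm.
Enclosure = 5566 + 953 + 1577 = 8096 mm.

8096 mm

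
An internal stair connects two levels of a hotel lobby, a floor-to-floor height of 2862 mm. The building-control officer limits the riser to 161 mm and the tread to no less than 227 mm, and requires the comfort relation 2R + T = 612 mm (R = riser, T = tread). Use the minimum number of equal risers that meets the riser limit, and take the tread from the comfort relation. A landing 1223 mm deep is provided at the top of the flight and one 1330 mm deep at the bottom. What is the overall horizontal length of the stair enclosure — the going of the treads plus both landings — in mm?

7551 mm

2862 / 161 = 17.78, so 18 risers are needed.
Riser R = 2862 / 18 = 159 mm, within the 161 mm limit.
From 2R + T = 612: T = 612 − 318 = 294 mm.
Going = (18 − 1) × 294 = 4998 mm.
Add landings: 4998 + 1223 + 1330 = 7551 mm.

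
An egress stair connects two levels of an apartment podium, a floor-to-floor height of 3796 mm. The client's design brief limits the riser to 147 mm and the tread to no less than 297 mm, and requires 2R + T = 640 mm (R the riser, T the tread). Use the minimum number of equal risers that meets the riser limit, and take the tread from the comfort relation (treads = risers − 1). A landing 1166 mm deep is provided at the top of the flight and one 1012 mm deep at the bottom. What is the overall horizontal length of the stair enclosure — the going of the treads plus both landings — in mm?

10878 mm

3796 / 147 = 25.82, so 26 risers are needed.
R = 3796 ÷ 26 = 146 mm.
Tread T = 640 − 2 × 146 = 348 mm (≥ 297 mm).
Treads = 26 − 1 = 25; going = 25 × 348 = 8700 mm.
Enclosure = 8700 + 1166 + 1012 = 10878 mm.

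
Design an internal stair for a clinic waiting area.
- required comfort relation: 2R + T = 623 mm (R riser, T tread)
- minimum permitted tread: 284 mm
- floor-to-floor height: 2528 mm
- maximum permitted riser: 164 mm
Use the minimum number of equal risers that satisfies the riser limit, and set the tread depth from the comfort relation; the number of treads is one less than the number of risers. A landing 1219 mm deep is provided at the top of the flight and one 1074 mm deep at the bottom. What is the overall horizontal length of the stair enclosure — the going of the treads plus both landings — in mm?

6898 mm

⌈2528/164⌉ = 16 risers.
R = 2528 ÷ 16 = 158 mm.
From 2R + T = 623: T = 623 − 316 = 307 mm.
Treads = 16 − 1 = 15; going = 15 × 307 = 4605 mm.
Add landings: 4605 + 1219 + 1074 = 6898 mm.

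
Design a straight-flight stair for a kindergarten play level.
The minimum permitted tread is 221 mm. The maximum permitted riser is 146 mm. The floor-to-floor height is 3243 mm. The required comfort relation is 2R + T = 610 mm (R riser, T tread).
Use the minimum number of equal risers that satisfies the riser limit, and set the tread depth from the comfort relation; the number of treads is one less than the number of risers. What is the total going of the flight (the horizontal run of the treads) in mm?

At most 146 each: 3243/146 = 22.21, giving 23 risers.
R = 3243 ÷ 23 = 141 mm.
T = 610 − 2·141 = 328 mm, which satisfies the 221 mm minimum.
Treads = 23 − 1 = 22; going = 22 × 328 = 7216 mm.

7216 mm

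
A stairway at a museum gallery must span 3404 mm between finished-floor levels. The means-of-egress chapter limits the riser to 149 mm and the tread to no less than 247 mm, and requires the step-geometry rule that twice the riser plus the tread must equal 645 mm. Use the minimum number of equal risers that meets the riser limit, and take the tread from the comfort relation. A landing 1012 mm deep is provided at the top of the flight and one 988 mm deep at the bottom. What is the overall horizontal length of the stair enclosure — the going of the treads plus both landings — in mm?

9678 mm

⌈3404/149⌉ = 23 risers.
Riser R = 3404 / 23 = 148 mm, within the 149 mm limit.
Tread T = 645 − 2 × 148 = 349 mm (≥ 247 mm).
Treads = 23 − 1 = 22; going = 22 × 349 = 7678 mm.
Add landings: 7678 + 1012 + 988 = 9678 mm.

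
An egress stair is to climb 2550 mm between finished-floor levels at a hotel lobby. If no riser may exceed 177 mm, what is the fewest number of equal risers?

At most 177 each: 2550/177 = 14.41, giving 15 risers.

15 risers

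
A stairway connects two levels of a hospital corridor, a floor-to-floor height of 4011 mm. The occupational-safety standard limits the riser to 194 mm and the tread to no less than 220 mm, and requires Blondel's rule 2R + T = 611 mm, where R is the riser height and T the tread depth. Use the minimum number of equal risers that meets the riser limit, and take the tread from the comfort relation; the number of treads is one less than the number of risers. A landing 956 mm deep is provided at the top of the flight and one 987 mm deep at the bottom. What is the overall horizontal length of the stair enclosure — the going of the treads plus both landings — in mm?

6523 mm

At most 194 each: 4011/194 = 20.68, giving 21 risers.
Riser R = 4011 / 21 = 191 mm, within the 194 mm limit.
From 2R + T = 611: T = 611 − 382 = 229 mm.
21 risers give 20 treads; going = 20 × 229 = 4580 mm.
Enclosure = 4580 + 956 + 987 = 6523 mm.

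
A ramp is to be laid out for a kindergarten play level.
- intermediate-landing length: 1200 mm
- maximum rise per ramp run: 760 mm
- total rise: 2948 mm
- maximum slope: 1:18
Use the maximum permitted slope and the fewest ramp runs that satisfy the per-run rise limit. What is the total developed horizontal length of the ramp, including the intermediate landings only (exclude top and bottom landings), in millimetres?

56664 mm

2948 / 760 = 3.879 → round up to 4 ramp runs. That means 3 intermediate landings.
Horizontal run for 2948 mm of rise at 1:18 is 2948 × 18 = 53064 mm.
3 intermediate landings contribute 3 × 1200 = 3600 mm.
Total developed length = 53064 + 3600 = 56664 mm.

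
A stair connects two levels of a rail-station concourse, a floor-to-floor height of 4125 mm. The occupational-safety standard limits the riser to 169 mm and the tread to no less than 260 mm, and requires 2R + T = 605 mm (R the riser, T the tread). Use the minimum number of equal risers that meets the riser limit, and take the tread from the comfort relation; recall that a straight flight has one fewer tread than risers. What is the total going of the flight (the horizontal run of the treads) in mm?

⌈4125/169⌉ = 25 risers.
Each riser is 4125/25 = 165 mm (≤ 169 mm).
Tread T = 605 − 2 × 165 = 275 mm (≥ 260 mm).
Treads = 25 − 1 = 24; going = 24 × 275 = 6600 mm.

6600 mm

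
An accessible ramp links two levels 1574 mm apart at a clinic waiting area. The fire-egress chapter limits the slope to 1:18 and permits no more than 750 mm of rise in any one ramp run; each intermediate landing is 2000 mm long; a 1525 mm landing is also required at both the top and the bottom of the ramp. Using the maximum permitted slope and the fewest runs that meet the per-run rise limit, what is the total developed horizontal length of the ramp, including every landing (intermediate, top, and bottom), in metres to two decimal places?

At most 750 each: 1574/750 = 2.10, giving 3 ramp runs. That means 2 intermediate landings.
Horizontal run for 1574 mm of rise at 1:18 is 1574 × 18 = 28332 mm.
Intermediate landings: 2 × 2000 = 4000 mm.
Top and bottom landings: 2 × 1525 = 3050 mm.
Total = 28332 + 4000 + 3050 = 35382 mm.
= 35.38 m.

35.38 m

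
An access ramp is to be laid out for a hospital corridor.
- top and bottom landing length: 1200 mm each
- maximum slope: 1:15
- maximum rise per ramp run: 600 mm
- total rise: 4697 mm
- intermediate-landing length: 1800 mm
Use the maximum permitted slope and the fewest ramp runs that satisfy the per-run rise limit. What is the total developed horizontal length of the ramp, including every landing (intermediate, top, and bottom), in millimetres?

85455 mm

4697 / 600 = 7.828 → round up to 8 ramp runs. That means 7 intermediate landings.
Ramp run (horizontal) at 1:15: 4697 × 15 = 70455 mm.
7 intermediate landings contribute 7 × 1800 = 12600 mm.
Top and bottom landings: 2 × 1200 = 2400 mm.
Total = 70455 + 12600 + 2400 = 85455 mm.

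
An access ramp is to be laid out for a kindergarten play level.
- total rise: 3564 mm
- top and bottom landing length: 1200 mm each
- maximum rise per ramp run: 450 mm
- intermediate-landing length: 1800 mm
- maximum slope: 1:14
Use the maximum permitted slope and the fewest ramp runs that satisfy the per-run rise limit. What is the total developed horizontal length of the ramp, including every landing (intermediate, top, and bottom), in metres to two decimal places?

64.90 m

At most 450 each: 3564/450 = 7.92, giving 8 ramp runs. That means 7 intermediate landings.
Ramp run (horizontal) at 1:14: 3564 × 14 = 49896 mm.
Intermediate landings: 7 × 1800 = 12600 mm.
Top and bottom landings: 2 × 1200 = 2400 mm.
Total = 49896 + 12600 + 2400 = 64896 mm.
= 64.90 m.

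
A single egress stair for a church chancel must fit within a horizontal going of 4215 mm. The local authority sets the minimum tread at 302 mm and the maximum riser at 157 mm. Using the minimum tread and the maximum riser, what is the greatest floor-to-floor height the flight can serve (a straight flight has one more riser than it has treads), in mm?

4215 / 302 = 13.96, so 13 treads fit.
Risers = treads + 1 = 14.
Maximum height = 14 × 157 = 2198 mm.

2198 mm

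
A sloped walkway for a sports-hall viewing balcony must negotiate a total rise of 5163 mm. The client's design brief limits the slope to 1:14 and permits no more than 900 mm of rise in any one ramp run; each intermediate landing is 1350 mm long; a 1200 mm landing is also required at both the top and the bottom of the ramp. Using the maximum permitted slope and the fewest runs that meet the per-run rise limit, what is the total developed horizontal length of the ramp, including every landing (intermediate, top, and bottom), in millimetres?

5163 / 900 = 5.74, so 6 ramp runs are needed. That means 5 intermediate landings.
Ramp run (horizontal) at 1:14: 5163 × 14 = 72282 mm.
5 intermediate landings contribute 5 × 1350 = 6750 mm.
Top and bottom landings: 2 × 1200 = 2400 mm.
Total = 72282 + 6750 + 2400 = 81432 mm.

81432 mm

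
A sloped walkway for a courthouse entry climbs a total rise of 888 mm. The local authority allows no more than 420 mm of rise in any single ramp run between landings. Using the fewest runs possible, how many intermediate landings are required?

At most 420 each: 888/420 = 2.11, giving 3 ramp runs.
3 runs are separated by 2 intermediate landings.

2 intermediate landings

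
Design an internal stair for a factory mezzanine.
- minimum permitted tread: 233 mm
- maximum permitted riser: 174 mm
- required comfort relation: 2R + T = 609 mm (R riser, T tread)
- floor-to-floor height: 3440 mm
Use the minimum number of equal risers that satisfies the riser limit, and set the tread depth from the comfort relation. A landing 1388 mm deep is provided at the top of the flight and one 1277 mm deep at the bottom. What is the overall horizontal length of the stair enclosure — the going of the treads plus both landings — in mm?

⌈3440/174⌉ = 20 risers.
Each riser is 3440/20 = 172 mm (≤ 174 mm).
From 2R + T = 609: T = 609 − 344 = 265 mm.
Treads = 20 − 1 = 19; going = 19 × 265 = 5035 mm.
Enclosure = 5035 + 1388 + 1277 = 7700 mm.

7700 mm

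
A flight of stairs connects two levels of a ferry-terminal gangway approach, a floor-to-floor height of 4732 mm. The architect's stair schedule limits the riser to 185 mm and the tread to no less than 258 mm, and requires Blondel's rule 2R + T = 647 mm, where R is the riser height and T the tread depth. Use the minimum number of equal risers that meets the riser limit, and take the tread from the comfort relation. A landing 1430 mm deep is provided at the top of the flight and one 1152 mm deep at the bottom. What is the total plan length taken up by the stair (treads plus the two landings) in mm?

9657 mm

At most 185 each: 4732/185 = 25.58, giving 26 risers.
R = 4732 ÷ 26 = 182 mm.
From 2R + T = 647: T = 647 − 364 = 283 mm.
Going = (26 − 1) × 283 = 7075 mm.
Enclosure = 7075 + 1430 + 1152 = 9657 mm.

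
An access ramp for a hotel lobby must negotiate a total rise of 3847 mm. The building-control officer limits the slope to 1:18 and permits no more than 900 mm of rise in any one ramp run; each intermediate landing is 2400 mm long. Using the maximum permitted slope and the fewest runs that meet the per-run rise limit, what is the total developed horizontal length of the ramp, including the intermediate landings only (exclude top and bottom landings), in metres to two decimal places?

At most 900 each: 3847/900 = 4.27, giving 5 ramp runs. That means 4 intermediate landings.
Horizontal run for 3847 mm of rise at 1:18 is 3847 × 18 = 69246 mm.
Intermediate landings: 4 × 2400 = 9600 mm.
Developed length = 69246 + 9600 = 78846 mm.
= 78.85 m.

78.85 m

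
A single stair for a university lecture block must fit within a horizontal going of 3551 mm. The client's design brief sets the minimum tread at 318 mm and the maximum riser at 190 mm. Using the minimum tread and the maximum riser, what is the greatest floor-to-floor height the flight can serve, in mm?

3551 / 318 = 11.17, so 11 treads fit.
Risers = treads + 1 = 12.
Maximum height = 12 × 190 = 2280 mm.

2280 mm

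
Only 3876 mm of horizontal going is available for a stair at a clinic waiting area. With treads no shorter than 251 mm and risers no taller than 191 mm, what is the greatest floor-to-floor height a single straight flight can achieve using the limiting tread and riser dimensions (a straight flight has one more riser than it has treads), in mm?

Treads that fit: ⌊3876 / 251⌋ = 15.
Risers = treads + 1 = 16.
Maximum height = 16 × 191 = 3056 mm.

3056 mm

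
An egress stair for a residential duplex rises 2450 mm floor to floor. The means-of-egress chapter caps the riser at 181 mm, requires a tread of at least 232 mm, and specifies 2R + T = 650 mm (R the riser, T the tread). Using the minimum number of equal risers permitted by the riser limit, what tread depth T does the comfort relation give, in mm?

2450 / 181 = 13.536 → round up to 14 risers.
Riser R = 2450 / 14 = 175 mm, within the 181 mm limit.
From 2R + T = 650: T = 650 − 350 = 300 mm.

300 mm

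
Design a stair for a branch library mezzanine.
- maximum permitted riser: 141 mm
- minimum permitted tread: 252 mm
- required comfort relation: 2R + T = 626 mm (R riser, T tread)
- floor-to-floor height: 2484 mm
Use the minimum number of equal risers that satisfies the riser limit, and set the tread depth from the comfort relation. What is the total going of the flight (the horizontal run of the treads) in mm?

2484 / 141 = 17.62, so 18 risers are needed.
R = 2484 ÷ 18 = 138 mm.
Tread T = 626 − 2 × 138 = 350 mm (≥ 252 mm).
Going = (18 − 1) × 350 = 5950 mm.

5950 mm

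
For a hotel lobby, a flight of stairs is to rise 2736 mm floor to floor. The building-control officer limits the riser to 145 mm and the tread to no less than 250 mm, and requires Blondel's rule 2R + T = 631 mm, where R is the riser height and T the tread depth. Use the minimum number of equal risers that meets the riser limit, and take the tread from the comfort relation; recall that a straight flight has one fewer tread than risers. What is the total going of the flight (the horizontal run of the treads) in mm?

6174 mm

2736 / 145 = 18.869 → round up to 19 risers.
Each riser is 2736/19 = 144 mm (≤ 145 mm).
T = 631 − 2·144 = 343 mm, which satisfies the 250 mm minimum.
19 risers give 18 treads; going = 18 × 343 = 6174 mm.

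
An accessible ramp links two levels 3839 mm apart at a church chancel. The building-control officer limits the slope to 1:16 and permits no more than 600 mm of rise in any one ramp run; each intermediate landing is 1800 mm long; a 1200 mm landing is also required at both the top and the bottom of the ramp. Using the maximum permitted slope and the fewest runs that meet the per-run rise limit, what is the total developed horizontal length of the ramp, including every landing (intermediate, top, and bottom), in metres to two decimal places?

74.62 m

At most 600 each: 3839/600 = 6.40, giving 7 ramp runs. That means 6 intermediate landings.
Horizontal run for 3839 mm of rise at 1:16 is 3839 × 16 = 61424 mm.
6 intermediate landings contribute 6 × 1800 = 10800 mm.
Top and bottom landings: 2 × 1200 = 2400 mm.
Total = 61424 + 10800 + 2400 = 74624 mm.
= 74.62 m.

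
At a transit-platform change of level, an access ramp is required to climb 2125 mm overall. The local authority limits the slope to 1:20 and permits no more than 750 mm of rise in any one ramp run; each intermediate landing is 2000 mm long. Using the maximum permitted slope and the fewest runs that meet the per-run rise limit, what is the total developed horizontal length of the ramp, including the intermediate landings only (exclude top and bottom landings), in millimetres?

At most 750 each: 2125/750 = 2.83, giving 3 ramp runs. That means 2 intermediate landings.
Horizontal run for 2125 mm of rise at 1:20 is 2125 × 20 = 42500 mm.
2 intermediate landings contribute 2 × 2000 = 4000 mm.
Total developed length = 42500 + 4000 = 46500 mm.

46500 mm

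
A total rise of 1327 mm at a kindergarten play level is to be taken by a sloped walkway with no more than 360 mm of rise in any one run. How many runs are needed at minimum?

4 runs

At most 360 each: 1327/360 = 3.69, giving 4 ramp runs.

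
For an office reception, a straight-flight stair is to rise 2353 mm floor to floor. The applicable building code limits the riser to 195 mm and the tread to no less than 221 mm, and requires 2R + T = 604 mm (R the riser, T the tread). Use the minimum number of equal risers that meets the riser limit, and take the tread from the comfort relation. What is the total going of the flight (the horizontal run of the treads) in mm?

2904 mm

⌈2353/195⌉ = 13 risers.
R = 2353 ÷ 13 = 181 mm.
From 2R + T = 604: T = 604 − 362 = 242 mm.
Going = (13 − 1) × 242 = 2904 mm.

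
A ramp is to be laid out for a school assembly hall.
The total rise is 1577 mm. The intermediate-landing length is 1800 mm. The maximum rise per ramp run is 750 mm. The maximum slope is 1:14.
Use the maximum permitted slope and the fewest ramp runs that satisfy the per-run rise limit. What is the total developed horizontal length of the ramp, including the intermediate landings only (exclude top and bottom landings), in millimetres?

1577 / 750 = 2.103 → round up to 3 ramp runs. That means 2 intermediate landings.
Horizontal run for 1577 mm of rise at 1:14 is 1577 × 14 = 22078 mm.
2 intermediate landings contribute 2 × 1800 = 3600 mm.
Total developed length = 22078 + 3600 = 25678 mm.

25678 mm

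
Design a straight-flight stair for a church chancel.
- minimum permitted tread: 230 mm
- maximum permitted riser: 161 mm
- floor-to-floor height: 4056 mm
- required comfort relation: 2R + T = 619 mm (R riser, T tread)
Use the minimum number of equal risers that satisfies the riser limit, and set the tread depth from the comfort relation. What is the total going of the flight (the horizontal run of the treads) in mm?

7675 mm

At most 161 each: 4056/161 = 25.19, giving 26 risers.
Each riser is 4056/26 = 156 mm (≤ 161 mm).
T = 619 − 2·156 = 307 mm, which satisfies the 230 mm minimum.
Going = (26 − 1) × 307 = 7675 mm.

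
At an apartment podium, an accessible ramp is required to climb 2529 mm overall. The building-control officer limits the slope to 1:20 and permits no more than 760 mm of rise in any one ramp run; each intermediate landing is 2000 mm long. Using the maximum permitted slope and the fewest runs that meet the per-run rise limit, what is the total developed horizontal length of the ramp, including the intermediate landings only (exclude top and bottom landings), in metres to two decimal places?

⌈2529/760⌉ = 4 ramp runs. That means 3 intermediate landings.
Horizontal run for 2529 mm of rise at 1:20 is 2529 × 20 = 50580 mm.
Intermediate landings: 3 × 2000 = 6000 mm.
Total developed length = 50580 + 6000 = 56580 mm.
= 56.58 m.

56.58 m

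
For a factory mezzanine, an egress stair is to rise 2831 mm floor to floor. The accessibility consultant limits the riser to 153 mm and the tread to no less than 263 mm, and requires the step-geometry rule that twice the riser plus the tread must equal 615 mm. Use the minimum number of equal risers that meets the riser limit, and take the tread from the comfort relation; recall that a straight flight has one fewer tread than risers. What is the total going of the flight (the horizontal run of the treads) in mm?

2831 / 153 = 18.50, so 19 risers are needed.
Riser R = 2831 / 19 = 149 mm, within the 153 mm limit.
Tread T = 615 − 2 × 149 = 317 mm (≥ 263 mm).
19 risers give 18 treads; going = 18 × 317 = 5706 mm.

5706 mm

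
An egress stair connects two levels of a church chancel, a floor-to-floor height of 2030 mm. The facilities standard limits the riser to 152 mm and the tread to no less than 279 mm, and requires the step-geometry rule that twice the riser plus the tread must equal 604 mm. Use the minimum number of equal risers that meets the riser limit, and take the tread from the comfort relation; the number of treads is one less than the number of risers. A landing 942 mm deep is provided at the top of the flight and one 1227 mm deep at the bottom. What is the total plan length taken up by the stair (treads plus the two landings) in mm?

6251 mm

2030 / 152 = 13.355 → round up to 14 risers.
Each riser is 2030/14 = 145 mm (≤ 152 mm).
T = 604 − 2·145 = 314 mm, which satisfies the 279 mm minimum.
Treads = 14 − 1 = 13; going = 13 × 314 = 4082 mm.
Enclosure = 4082 + 942 + 1227 = 6251 mm.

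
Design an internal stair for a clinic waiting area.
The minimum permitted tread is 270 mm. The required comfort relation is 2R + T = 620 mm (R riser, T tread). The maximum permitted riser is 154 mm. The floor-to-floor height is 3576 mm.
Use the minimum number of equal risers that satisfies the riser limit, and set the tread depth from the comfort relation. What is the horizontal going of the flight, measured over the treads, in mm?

7406 mm

At most 154 each: 3576/154 = 23.22, giving 24 risers.
Riser R = 3576 / 24 = 149 mm, within the 154 mm limit.
From 2R + T = 620: T = 620 − 298 = 322 mm.
Going = (24 − 1) × 322 = 7406 mm.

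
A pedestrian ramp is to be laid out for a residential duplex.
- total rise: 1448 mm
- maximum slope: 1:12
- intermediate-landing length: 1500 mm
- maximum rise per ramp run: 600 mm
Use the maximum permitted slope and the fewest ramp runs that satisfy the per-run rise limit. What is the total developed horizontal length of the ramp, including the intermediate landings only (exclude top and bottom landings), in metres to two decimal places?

1448 / 600 = 2.413 → round up to 3 ramp runs. That means 2 intermediate landings.
Horizontal run for 1448 mm of rise at 1:12 is 1448 × 12 = 17376 mm.
2 intermediate landings contribute 2 × 1500 = 3000 mm.
Developed length = 17376 + 3000 = 20376 mm.
= 20.38 m.

20.38 m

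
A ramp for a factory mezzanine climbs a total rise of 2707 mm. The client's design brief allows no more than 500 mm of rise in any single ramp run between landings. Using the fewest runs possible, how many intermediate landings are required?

2707 / 500 = 5.41, so 6 ramp runs are needed.
6 runs are separated by 5 intermediate landings.

5 intermediate landings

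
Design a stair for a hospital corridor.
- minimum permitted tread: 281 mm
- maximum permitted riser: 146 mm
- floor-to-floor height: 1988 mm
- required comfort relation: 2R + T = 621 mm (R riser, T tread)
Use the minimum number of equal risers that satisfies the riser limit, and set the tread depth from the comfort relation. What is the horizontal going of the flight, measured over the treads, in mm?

1988 / 146 = 13.616 → round up to 14 risers.
R = 1988 ÷ 14 = 142 mm.
Tread T = 621 − 2 × 142 = 337 mm (≥ 281 mm).
Going = (14 − 1) × 337 = 4381 mm.

4381 mm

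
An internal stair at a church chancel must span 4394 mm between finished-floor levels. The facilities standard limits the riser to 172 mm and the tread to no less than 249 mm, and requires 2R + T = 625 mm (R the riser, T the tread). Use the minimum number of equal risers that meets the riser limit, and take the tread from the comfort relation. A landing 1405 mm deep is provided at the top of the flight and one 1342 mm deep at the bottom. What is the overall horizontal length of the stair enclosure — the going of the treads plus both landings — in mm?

4394 / 172 = 25.547 → round up to 26 risers.
Riser R = 4394 / 26 = 169 mm, within the 172 mm limit.
From 2R + T = 625: T = 625 − 338 = 287 mm.
Going = (26 − 1) × 287 = 7175 mm.
Enclosure = 7175 + 1405 + 1342 = 9922 mm.

9922 mm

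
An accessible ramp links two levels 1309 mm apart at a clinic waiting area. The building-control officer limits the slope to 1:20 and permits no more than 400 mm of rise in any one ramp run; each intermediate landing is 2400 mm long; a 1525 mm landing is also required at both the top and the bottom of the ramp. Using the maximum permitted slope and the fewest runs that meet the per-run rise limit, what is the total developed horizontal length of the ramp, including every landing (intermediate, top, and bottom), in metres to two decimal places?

⌈1309/400⌉ = 4 ramp runs. That means 3 intermediate landings.
Ramp run (horizontal) at 1:20: 1309 × 20 = 26180 mm.
3 intermediate landings contribute 3 × 2400 = 7200 mm.
Top and bottom landings: 2 × 1525 = 3050 mm.
Total = 26180 + 7200 + 3050 = 36430 mm.
= 36.43 m.

36.43 m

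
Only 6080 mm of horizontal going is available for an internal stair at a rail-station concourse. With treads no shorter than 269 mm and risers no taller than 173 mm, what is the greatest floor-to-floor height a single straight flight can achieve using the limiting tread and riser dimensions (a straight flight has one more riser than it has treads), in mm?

3979 mm

6080 / 269 = 22.60, so 22 treads fit.
Risers = treads + 1 = 23.
Maximum height = 23 × 173 = 3979 mm.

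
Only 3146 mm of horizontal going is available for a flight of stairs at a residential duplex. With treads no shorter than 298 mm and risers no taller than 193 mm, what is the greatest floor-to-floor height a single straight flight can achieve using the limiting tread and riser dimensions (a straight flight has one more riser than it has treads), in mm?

Treads that fit: ⌊3146 / 298⌋ = 10.
Risers = treads + 1 = 11.
Maximum height = 11 × 193 = 2123 mm.

2123 mm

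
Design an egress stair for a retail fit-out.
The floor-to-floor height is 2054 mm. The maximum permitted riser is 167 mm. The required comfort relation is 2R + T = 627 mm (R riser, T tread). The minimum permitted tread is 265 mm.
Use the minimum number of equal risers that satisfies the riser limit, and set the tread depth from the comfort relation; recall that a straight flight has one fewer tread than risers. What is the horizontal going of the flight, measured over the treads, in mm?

3732 mm

⌈2054/167⌉ = 13 risers.
R = 2054 ÷ 13 = 158 mm.
T = 627 − 2·158 = 311 mm, which satisfies the 265 mm minimum.
Going = (13 − 1) × 311 = 3732 mm.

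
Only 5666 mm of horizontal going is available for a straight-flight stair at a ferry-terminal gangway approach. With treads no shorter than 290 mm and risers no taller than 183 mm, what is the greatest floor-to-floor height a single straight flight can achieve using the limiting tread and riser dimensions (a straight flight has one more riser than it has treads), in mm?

3660 mm

Treads that fit: ⌊5666 / 290⌋ = 19.
Risers = treads + 1 = 20.
Maximum height = 20 × 183 = 3660 mm.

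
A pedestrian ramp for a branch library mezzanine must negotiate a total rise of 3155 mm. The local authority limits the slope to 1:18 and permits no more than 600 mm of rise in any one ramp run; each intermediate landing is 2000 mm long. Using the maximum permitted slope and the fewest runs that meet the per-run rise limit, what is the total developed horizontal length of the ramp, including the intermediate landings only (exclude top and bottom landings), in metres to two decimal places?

66.79 m

⌈3155/600⌉ = 6 ramp runs. That means 5 intermediate landings.
Horizontal run for 3155 mm of rise at 1:18 is 3155 × 18 = 56790 mm.
Intermediate landings: 5 × 2000 = 10000 mm.
Total developed length = 56790 + 10000 = 66790 mm.
= 66.79 m.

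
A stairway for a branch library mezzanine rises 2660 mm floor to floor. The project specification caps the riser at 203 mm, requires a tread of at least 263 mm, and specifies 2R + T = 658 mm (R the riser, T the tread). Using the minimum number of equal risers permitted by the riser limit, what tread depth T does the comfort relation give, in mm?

⌈2660/203⌉ = 14 risers.
Each riser is 2660/14 = 190 mm (≤ 203 mm).
Tread T = 658 − 2 × 190 = 278 mm (≥ 263 mm).

278 mm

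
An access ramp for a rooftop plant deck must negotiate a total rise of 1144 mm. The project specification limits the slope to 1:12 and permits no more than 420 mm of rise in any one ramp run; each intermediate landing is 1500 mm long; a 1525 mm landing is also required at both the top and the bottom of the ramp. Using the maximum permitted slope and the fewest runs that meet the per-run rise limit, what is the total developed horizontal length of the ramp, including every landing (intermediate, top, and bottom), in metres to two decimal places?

19.78 m

1144 / 420 = 2.72, so 3 ramp runs are needed. That means 2 intermediate landings.
Ramp run (horizontal) at 1:12: 1144 × 12 = 13728 mm.
2 intermediate landings contribute 2 × 1500 = 3000 mm.
Top and bottom landings: 2 × 1525 = 3050 mm.
Total = 13728 + 3000 + 3050 = 19778 mm.
= 19.78 m.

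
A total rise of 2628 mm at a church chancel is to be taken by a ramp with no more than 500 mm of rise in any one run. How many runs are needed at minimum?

2628 / 500 = 5.256 → round up to 6 ramp runs.

6 runs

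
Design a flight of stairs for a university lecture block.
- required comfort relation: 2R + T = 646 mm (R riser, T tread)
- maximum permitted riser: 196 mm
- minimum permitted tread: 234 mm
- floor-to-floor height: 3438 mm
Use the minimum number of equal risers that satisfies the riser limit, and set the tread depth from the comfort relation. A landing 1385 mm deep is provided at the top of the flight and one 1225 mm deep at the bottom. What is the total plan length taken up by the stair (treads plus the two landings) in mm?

⌈3438/196⌉ = 18 risers.
R = 3438 ÷ 18 = 191 mm.
Tread T = 646 − 2 × 191 = 264 mm (≥ 234 mm).
18 risers give 17 treads; going = 17 × 264 = 4488 mm.
Add landings: 4488 + 1385 + 1225 = 7098 mm.

7098 mm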